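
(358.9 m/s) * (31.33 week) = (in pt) 1.928e+13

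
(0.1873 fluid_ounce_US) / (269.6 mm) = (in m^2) 2.055e-05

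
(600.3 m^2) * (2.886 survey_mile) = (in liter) 2.788e+09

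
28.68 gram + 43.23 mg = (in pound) 0.06332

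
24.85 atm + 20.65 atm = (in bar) 46.1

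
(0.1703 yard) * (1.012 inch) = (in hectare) 4.003e-07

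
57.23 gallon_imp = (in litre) 260.2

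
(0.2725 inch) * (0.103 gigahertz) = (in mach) 2094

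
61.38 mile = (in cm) 9.878e+06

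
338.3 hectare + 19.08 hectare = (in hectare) 357.4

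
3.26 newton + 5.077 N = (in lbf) 1.874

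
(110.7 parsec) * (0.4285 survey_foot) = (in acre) 1.102e+14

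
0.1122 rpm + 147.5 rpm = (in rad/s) 15.46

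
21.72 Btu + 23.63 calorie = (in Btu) 21.81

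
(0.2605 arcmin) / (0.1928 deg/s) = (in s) 0.02252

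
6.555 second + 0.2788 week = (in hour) 46.84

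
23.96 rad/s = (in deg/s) 1373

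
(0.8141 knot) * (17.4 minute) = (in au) 2.923e-09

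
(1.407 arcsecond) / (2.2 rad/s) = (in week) 5.127e-12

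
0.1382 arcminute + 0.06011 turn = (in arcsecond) 7.791e+04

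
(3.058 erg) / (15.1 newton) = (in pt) 5.741e-05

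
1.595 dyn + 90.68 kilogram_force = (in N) 889.3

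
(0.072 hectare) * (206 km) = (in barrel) 9.329e+08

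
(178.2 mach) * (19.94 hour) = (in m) 4.356e+09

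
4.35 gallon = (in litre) 16.47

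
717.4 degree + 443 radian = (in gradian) 2.9e+04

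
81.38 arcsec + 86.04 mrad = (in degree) 4.952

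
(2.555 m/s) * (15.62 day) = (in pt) 9.774e+09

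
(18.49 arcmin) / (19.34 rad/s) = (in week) 4.598e-10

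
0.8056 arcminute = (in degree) 0.01343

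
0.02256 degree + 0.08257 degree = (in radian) 0.001835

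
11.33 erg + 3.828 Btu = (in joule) 4039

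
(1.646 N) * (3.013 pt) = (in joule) 0.00175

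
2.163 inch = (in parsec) 1.78e-18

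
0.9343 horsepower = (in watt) 696.7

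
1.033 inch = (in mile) 1.63e-05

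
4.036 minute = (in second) 242.2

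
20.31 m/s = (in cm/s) 2031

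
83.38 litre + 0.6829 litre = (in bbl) 0.5287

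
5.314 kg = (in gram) 5314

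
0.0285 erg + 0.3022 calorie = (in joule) 1.264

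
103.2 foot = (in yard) 34.4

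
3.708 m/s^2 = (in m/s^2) 3.708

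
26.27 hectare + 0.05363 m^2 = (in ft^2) 2.828e+06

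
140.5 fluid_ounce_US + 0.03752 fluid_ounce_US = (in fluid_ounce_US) 140.5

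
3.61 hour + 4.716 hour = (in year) 0.0009505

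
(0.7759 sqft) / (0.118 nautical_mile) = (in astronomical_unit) 2.205e-15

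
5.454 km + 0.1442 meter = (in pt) 1.546e+07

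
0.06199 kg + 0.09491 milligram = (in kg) 0.06199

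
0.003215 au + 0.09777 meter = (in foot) 1.578e+09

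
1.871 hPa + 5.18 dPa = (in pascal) 187.6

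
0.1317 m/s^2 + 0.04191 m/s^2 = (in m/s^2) 0.1736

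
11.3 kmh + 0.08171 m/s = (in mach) 0.009458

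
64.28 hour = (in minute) 3857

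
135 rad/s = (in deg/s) 7735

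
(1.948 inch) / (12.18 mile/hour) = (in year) 2.882e-10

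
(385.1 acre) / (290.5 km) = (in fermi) 5.365e+15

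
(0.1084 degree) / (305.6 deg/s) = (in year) 1.125e-11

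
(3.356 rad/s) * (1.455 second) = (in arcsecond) 1.007e+06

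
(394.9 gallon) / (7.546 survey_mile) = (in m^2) 0.0001231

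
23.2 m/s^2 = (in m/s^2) 23.2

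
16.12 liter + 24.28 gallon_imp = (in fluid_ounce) 4277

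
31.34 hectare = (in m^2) 3.134e+05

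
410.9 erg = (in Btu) 3.895e-08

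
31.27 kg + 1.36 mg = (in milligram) 3.127e+07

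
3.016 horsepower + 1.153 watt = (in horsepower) 3.018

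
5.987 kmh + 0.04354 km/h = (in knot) 3.256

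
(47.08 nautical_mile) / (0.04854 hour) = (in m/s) 499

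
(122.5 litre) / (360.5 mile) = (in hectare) 2.111e-11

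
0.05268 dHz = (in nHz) 5.268e+06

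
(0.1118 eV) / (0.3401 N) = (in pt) 1.493e-16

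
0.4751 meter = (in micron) 4.751e+05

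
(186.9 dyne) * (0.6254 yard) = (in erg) 1.069e+04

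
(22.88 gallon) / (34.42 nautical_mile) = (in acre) 3.357e-10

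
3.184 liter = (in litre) 3.184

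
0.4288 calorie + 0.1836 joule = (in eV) 1.234e+19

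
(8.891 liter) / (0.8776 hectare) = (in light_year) 1.071e-22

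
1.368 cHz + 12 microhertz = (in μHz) 1.369e+04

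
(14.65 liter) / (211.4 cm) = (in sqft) 0.07459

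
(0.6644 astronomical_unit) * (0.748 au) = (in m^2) 1.112e+22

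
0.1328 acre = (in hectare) 0.05374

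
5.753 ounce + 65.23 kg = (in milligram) 6.539e+07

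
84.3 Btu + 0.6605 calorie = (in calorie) 2.126e+04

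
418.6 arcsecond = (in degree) 0.1163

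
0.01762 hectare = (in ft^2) 1897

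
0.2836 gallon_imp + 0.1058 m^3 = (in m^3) 0.1071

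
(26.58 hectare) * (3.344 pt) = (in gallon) 8.283e+04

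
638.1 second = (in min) 10.63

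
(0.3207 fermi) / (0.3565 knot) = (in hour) 4.857e-19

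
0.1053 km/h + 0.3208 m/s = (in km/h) 1.26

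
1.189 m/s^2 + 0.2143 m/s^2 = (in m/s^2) 1.403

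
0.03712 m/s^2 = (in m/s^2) 0.03712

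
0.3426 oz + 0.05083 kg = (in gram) 60.54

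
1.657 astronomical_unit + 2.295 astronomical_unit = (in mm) 5.912e+14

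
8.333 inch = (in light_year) 2.237e-17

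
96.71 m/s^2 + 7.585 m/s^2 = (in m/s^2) 104.3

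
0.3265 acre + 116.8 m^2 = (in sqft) 1.548e+04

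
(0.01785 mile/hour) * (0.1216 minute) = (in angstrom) 5.822e+08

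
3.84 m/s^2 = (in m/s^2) 3.84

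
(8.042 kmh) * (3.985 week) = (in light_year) 5.691e-10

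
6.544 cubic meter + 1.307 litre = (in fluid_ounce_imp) 2.304e+05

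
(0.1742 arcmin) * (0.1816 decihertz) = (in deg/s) 5.272e-05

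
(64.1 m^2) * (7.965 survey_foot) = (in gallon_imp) 3.423e+04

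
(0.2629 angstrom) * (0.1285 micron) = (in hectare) 3.378e-22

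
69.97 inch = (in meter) 1.777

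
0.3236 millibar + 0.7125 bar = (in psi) 10.34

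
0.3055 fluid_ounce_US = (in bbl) 5.683e-05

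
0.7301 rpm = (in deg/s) 4.381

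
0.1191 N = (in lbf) 0.02677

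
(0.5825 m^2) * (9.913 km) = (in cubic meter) 5774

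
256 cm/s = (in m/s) 2.56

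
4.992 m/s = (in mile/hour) 11.17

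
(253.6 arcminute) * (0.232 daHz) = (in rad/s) 0.1711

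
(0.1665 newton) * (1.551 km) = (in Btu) 0.2448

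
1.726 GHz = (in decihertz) 1.726e+10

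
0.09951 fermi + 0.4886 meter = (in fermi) 4.886e+14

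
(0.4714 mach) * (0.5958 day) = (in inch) 3.253e+08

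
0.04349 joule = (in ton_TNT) 1.039e-11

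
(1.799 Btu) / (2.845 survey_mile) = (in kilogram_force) 0.04227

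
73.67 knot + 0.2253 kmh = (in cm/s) 3796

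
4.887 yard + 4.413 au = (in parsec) 2.139e-05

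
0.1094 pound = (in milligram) 4.962e+04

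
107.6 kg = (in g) 1.076e+05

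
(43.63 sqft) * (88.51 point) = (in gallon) 33.43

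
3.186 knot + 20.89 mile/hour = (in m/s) 10.98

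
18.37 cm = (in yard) 0.2009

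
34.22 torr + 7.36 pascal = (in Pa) 4570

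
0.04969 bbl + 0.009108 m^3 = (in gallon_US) 4.493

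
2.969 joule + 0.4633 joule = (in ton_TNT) 8.203e-10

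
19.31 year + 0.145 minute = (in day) 7048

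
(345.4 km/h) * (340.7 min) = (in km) 1961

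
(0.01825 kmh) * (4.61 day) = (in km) 2.019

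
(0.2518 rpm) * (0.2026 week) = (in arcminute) 1.111e+07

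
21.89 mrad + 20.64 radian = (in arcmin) 7.103e+04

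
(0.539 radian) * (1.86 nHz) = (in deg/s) 5.744e-08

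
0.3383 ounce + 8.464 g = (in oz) 0.6369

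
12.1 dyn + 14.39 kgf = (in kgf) 14.39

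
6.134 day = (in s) 5.3e+05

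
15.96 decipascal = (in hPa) 0.01596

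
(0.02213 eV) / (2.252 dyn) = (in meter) 1.574e-16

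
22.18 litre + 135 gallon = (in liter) 533.2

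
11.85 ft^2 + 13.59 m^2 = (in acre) 0.00363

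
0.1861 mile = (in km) 0.2995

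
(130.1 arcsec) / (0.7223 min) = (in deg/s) 0.0008339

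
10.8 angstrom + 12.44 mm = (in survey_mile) 7.73e-06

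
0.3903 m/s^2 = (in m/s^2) 0.3903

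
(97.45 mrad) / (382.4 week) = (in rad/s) 4.214e-10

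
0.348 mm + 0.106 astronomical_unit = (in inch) 6.243e+11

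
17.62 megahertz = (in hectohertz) 1.762e+05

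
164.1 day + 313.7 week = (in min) 3.398e+06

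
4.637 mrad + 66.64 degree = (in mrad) 1168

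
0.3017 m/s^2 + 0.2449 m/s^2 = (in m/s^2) 0.5466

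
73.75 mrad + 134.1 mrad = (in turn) 0.03308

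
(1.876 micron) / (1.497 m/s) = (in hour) 3.481e-10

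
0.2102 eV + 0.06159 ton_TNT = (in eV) 1.608e+27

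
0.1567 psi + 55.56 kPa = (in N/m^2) 5.664e+04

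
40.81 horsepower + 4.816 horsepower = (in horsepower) 45.63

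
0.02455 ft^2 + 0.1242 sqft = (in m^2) 0.01382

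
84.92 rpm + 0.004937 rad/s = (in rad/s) 8.898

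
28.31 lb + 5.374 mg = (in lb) 28.31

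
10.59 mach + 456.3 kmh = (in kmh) 1.344e+04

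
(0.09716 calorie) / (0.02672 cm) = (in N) 1521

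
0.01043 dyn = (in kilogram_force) 1.064e-08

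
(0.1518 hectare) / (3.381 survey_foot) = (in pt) 4.176e+06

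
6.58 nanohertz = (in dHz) 6.58e-08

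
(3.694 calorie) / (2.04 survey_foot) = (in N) 24.86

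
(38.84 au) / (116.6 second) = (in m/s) 4.983e+10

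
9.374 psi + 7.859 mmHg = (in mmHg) 492.6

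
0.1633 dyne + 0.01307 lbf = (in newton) 0.05814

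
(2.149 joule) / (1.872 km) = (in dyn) 114.8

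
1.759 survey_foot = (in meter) 0.5361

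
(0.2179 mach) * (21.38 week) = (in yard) 1.049e+09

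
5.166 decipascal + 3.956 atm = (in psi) 58.14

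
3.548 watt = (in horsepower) 0.004758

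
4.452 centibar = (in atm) 0.04394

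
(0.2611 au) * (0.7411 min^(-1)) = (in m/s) 4.825e+08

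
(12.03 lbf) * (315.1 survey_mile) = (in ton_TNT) 0.006486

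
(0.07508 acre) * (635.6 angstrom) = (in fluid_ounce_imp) 0.6797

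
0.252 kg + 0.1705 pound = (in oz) 11.62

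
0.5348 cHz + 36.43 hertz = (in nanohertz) 3.644e+10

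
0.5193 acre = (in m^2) 2102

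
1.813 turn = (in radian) 11.39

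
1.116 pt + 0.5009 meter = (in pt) 1421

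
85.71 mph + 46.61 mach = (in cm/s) 1.591e+06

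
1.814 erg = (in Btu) 1.719e-10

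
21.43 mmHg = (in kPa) 2.857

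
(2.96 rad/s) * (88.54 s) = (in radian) 262.1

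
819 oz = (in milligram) 2.322e+07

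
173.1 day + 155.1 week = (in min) 1.813e+06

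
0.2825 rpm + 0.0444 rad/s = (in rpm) 0.7065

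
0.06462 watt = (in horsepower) 8.666e-05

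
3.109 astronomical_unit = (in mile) 2.89e+08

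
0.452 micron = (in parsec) 1.465e-23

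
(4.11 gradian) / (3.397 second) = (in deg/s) 1.089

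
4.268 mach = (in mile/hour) 3251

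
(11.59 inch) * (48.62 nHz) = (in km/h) 5.153e-08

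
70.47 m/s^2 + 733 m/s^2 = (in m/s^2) 803.5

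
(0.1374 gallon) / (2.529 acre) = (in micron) 0.05082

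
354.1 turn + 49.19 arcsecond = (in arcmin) 7.649e+06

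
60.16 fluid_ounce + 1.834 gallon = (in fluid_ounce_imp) 307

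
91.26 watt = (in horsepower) 0.1224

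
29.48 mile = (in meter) 4.744e+04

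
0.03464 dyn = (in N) 3.464e-07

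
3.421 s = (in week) 5.656e-06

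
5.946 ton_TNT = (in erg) 2.488e+17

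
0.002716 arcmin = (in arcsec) 0.163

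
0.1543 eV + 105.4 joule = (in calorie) 25.19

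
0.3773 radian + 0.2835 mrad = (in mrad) 377.6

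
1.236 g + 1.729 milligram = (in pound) 0.002729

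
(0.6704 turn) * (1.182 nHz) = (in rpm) 4.754e-08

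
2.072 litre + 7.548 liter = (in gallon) 2.541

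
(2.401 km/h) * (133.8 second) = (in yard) 97.59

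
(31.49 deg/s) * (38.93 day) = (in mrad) 1.849e+09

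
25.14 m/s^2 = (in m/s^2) 25.14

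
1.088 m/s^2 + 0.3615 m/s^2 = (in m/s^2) 1.45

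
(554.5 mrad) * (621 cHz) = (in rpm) 32.88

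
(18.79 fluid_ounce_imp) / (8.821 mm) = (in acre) 1.496e-05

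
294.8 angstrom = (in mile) 1.832e-11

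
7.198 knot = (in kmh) 13.33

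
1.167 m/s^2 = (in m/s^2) 1.167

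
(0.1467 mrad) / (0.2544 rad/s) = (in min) 9.611e-06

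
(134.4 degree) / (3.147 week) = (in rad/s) 1.232e-06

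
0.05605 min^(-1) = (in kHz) 9.342e-07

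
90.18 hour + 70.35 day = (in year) 0.203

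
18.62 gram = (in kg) 0.01862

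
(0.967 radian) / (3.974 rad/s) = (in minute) 0.004056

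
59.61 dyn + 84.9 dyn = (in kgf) 0.0001474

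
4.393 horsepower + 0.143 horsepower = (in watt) 3382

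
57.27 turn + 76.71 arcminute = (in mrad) 3.599e+05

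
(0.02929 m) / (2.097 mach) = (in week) 6.783e-11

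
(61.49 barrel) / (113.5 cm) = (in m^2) 8.613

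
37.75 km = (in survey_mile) 23.46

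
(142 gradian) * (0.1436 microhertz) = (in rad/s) 3.203e-07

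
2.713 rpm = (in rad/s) 0.2841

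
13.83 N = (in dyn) 1.383e+06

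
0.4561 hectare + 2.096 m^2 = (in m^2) 4563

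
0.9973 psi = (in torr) 51.58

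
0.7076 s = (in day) 8.19e-06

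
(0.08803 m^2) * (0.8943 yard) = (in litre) 71.99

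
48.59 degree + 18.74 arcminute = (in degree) 48.9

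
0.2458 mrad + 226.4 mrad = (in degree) 12.99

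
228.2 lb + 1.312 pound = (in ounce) 3672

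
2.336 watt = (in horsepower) 0.003133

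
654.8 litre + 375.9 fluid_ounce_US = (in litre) 665.9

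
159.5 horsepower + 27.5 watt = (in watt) 1.19e+05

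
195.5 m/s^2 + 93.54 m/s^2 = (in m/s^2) 289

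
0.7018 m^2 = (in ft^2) 7.554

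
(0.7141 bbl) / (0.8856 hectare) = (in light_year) 1.355e-21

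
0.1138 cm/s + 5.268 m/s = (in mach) 0.01547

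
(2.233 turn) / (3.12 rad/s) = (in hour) 0.001249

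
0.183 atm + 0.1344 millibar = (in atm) 0.1831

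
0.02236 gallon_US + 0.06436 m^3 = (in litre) 64.44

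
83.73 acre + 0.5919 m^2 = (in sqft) 3.647e+06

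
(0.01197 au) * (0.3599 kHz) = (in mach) 1.893e+09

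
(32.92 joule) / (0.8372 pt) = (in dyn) 1.115e+10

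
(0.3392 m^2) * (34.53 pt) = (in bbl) 0.02599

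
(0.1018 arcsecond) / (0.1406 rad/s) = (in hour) 9.751e-10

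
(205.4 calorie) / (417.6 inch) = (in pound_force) 18.21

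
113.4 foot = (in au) 2.31e-10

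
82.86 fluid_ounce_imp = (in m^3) 0.002354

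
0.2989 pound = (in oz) 4.782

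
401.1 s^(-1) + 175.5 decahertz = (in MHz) 0.002156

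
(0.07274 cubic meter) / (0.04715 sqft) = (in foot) 54.48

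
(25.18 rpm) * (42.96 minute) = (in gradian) 4.327e+05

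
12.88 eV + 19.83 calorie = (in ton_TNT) 1.983e-08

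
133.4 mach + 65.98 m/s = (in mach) 133.6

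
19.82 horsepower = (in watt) 1.478e+04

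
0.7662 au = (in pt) 3.249e+14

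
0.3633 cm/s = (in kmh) 0.01308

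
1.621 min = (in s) 97.26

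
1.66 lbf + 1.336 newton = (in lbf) 1.96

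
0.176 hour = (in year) 2.009e-05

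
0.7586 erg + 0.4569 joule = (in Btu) 0.0004331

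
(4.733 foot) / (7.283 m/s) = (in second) 0.1981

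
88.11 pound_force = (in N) 391.9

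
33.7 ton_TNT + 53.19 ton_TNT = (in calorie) 8.689e+10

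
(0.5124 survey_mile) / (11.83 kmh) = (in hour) 0.06971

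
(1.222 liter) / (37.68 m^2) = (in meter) 3.243e-05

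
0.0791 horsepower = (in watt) 58.98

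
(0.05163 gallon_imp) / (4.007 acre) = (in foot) 4.749e-08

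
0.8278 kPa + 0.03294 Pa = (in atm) 0.00817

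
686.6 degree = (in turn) 1.907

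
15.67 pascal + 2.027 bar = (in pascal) 2.027e+05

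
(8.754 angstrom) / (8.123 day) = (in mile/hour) 2.79e-15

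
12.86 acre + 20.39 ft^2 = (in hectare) 5.204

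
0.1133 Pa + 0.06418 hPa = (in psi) 0.0009473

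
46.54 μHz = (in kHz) 4.654e-08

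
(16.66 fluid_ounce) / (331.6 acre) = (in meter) 3.672e-10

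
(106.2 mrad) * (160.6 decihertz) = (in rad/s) 1.706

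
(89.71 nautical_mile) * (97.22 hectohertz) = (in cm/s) 1.615e+11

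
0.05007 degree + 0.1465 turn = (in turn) 0.1466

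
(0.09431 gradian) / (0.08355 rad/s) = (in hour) 4.925e-06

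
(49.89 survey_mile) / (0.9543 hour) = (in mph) 52.28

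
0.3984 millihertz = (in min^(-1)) 0.0239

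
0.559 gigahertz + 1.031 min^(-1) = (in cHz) 5.59e+10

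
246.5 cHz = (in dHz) 24.65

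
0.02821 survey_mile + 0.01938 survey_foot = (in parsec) 1.471e-15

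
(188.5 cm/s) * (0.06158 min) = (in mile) 0.004328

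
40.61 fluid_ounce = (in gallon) 0.3173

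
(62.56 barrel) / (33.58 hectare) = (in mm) 0.02962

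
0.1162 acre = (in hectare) 0.04702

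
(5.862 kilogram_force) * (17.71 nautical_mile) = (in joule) 1.885e+06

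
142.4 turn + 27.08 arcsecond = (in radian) 894.7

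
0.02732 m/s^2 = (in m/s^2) 0.02732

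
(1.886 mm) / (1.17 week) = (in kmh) 9.595e-09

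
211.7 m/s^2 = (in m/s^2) 211.7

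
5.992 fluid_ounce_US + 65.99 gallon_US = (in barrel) 1.572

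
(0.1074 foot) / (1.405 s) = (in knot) 0.04529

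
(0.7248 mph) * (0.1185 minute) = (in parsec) 7.466e-17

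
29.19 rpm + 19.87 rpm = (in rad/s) 5.138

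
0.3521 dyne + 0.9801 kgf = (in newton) 9.612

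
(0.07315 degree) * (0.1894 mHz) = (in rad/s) 2.418e-07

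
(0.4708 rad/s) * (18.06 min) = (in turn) 81.19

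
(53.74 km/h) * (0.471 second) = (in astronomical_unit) 4.7e-11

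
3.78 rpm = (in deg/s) 22.68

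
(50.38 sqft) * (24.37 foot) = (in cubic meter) 34.77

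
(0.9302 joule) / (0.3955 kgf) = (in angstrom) 2.398e+09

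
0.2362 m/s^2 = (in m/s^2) 0.2362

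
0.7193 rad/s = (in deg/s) 41.21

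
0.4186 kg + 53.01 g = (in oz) 16.64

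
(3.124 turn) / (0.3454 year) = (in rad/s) 1.802e-06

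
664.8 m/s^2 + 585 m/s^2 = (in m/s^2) 1250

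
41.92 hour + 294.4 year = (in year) 294.4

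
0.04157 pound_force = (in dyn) 1.849e+04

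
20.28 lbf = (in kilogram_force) 9.199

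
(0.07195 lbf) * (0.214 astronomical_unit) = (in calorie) 2.449e+09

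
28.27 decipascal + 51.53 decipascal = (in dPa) 79.8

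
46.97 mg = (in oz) 0.001657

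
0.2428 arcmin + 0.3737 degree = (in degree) 0.3777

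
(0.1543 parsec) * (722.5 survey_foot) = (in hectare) 1.049e+14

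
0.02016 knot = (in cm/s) 1.037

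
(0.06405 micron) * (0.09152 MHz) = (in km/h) 0.0211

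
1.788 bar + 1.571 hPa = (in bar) 1.79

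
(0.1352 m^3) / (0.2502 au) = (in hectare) 3.612e-16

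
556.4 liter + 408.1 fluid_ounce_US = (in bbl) 3.576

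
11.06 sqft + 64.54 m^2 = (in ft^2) 705.8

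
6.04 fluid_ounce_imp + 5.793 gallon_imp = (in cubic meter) 0.02651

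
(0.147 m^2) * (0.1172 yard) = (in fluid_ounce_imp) 554.5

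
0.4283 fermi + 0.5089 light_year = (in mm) 4.815e+18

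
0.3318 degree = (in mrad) 5.791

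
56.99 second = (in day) 0.0006596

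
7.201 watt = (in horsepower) 0.009657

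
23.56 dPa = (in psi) 0.0003417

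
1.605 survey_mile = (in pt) 7.322e+06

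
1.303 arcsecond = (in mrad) 0.006317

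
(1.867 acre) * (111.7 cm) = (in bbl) 5.308e+04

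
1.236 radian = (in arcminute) 4249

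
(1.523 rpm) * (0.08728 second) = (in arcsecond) 2871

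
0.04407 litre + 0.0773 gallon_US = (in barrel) 0.002118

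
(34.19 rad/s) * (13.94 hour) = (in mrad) 1.716e+09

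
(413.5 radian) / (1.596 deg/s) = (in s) 1.484e+04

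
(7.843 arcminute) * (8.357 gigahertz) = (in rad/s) 1.907e+07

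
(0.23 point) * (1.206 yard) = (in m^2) 8.948e-05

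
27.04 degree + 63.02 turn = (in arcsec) 8.177e+07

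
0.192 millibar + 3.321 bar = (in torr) 2491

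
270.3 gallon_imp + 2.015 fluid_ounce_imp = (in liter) 1229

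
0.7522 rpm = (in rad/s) 0.07877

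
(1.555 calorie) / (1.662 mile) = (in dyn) 243.2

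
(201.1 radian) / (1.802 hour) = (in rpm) 0.296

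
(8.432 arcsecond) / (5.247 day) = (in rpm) 8.611e-10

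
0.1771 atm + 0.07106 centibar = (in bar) 0.1802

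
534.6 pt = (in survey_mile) 0.0001172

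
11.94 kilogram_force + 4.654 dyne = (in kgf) 11.94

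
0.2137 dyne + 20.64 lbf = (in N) 91.81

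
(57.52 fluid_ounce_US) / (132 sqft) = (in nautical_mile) 7.49e-08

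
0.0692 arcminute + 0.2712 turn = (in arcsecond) 3.515e+05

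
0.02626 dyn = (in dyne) 0.02626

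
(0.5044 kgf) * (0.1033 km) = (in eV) 3.189e+21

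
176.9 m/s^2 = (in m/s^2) 176.9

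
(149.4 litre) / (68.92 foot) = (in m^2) 0.007112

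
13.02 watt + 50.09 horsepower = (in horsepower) 50.11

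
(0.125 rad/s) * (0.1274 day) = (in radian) 1376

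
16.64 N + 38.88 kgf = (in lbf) 89.46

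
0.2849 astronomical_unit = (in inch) 1.678e+12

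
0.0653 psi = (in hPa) 4.502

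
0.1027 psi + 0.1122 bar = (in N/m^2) 1.193e+04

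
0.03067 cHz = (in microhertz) 306.7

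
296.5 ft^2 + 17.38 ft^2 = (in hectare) 0.002916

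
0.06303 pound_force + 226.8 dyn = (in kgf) 0.02882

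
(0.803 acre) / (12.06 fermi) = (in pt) 7.638e+20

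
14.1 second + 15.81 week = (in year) 0.3032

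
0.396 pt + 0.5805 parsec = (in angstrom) 1.791e+26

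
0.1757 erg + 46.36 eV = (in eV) 1.097e+11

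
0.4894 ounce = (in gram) 13.87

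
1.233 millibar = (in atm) 0.001217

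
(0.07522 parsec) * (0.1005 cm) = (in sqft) 2.511e+13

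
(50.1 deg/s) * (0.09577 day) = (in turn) 1152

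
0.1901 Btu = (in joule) 200.6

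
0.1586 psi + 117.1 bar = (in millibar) 1.171e+05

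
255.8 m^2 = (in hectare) 0.02558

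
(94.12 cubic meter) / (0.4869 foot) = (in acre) 0.1567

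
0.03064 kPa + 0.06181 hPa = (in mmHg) 0.2762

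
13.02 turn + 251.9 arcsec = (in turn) 13.02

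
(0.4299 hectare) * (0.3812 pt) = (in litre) 578.1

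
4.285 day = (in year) 0.01174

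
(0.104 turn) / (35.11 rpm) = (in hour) 4.937e-05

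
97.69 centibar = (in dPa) 9.769e+05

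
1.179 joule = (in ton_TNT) 2.818e-10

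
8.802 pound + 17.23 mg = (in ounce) 140.8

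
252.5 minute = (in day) 0.1753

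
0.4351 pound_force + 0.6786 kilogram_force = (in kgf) 0.876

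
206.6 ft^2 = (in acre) 0.004743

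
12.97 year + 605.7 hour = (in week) 679.9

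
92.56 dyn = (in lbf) 0.0002081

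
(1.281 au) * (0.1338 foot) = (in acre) 1.931e+06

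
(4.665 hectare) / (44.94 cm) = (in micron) 1.038e+11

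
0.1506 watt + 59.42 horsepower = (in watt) 4.431e+04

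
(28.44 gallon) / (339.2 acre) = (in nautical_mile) 4.235e-11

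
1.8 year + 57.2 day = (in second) 6.171e+07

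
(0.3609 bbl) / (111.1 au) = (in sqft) 3.716e-14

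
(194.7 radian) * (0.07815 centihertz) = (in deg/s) 8.718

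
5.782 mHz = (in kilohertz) 5.782e-06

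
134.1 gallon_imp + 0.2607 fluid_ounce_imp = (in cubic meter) 0.6096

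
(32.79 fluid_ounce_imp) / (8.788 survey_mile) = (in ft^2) 7.091e-07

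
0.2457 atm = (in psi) 3.611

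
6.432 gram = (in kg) 0.006432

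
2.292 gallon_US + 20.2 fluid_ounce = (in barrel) 0.05833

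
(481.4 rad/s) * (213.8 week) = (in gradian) 3.963e+12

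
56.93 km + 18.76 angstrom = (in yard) 6.226e+04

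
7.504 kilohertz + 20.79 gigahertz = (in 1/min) 1.247e+12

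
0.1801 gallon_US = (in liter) 0.6818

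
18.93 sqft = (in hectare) 0.0001759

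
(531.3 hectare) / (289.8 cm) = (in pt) 5.197e+09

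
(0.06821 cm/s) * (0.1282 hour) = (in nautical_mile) 0.00017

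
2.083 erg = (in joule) 2.083e-07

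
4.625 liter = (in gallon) 1.222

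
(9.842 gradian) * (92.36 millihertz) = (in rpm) 0.1364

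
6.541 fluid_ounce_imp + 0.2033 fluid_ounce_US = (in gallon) 0.05068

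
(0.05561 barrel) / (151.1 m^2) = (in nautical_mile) 3.159e-08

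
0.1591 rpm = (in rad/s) 0.01666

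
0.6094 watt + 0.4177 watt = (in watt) 1.027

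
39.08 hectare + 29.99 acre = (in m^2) 5.122e+05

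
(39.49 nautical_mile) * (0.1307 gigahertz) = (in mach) 2.807e+10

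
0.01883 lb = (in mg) 8541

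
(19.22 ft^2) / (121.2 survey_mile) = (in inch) 0.0003604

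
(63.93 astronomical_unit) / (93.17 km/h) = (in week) 6.11e+05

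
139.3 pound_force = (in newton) 619.6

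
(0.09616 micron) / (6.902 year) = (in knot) 8.588e-16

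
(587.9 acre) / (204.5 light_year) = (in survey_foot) 4.034e-12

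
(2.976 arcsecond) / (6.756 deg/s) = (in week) 2.023e-10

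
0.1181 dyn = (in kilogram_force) 1.204e-07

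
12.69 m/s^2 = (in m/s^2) 12.69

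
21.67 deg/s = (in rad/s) 0.3782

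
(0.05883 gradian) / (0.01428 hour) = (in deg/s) 0.00103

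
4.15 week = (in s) 2.51e+06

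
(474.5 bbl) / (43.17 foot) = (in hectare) 0.0005733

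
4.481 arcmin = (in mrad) 1.303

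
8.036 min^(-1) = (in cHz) 13.39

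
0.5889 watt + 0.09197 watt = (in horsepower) 0.0009131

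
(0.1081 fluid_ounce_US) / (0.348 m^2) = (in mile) 5.708e-09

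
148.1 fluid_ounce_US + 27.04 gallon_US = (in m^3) 0.1067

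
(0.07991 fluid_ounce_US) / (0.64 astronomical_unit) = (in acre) 6.099e-21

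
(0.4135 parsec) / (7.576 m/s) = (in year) 5.34e+07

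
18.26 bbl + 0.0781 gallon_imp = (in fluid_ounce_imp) 1.022e+05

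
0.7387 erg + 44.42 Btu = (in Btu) 44.42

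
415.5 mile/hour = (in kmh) 668.7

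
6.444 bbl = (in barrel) 6.444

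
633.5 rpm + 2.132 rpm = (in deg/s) 3814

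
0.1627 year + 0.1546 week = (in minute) 8.707e+04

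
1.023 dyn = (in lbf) 2.3e-06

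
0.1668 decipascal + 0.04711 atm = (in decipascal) 4.773e+04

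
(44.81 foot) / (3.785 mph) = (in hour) 0.002242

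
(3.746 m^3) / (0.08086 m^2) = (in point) 1.313e+05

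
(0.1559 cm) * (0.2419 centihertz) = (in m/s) 3.771e-06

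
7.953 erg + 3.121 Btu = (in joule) 3293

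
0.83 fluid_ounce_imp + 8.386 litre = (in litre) 8.41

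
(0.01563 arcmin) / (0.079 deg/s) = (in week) 5.452e-09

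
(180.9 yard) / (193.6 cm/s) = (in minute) 1.424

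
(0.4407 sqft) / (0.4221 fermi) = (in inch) 3.819e+15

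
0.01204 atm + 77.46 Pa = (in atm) 0.0128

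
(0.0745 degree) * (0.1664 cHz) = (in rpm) 2.066e-05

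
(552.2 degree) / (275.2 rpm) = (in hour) 9.29e-05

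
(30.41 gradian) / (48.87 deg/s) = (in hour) 0.0001556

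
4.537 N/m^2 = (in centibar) 0.004537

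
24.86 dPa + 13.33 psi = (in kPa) 91.91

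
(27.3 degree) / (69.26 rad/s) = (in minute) 0.0001147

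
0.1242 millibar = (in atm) 0.0001226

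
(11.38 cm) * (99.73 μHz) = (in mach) 3.333e-08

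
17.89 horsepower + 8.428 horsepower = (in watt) 1.963e+04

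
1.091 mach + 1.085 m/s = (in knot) 724.2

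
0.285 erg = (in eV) 1.779e+11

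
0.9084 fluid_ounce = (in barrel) 0.000169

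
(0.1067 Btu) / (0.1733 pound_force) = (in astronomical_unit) 9.762e-10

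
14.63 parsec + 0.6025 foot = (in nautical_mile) 2.438e+14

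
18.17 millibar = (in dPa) 1.817e+04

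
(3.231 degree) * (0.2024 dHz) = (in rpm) 0.0109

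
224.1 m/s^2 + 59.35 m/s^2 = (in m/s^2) 283.4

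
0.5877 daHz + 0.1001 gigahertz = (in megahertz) 100.1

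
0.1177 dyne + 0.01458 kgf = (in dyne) 1.43e+04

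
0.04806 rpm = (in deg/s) 0.2884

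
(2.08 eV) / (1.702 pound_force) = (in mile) 2.735e-23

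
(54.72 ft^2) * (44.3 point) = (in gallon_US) 20.99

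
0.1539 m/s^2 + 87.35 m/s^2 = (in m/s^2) 87.5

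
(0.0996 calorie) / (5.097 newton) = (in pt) 231.8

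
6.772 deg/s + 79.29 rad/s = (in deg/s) 4550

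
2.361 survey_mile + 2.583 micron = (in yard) 4155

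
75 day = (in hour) 1800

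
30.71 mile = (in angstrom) 4.942e+14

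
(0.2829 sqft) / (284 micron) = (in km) 0.09254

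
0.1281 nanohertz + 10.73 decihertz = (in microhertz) 1.073e+06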